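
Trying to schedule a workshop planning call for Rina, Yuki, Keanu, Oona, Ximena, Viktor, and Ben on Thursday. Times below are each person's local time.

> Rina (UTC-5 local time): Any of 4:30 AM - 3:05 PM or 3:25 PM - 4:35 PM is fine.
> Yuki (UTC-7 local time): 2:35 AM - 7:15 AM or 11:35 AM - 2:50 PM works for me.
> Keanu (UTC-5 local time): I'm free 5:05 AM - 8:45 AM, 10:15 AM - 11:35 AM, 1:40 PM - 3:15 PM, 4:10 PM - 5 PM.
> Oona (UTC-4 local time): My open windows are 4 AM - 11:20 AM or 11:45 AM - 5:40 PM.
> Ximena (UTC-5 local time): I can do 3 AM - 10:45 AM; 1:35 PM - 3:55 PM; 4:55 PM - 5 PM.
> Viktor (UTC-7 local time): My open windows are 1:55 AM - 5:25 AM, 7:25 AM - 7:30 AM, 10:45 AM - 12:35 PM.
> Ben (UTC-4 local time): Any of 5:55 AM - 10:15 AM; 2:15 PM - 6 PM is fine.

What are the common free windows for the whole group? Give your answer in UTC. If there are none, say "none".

Rina in UTC: 09:30-20:05, 20:25-21:35 (add 5h to convert from UTC-5).
Yuki in UTC: 09:35-14:15, 18:35-21:50 (add 7h to convert from UTC-7).
Keanu in UTC: 10:05-13:45, 15:15-16:35, 18:40-20:15, 21:10-22:00 (add 5h to convert from UTC-5).
Oona in UTC: 08:00-15:20, 15:45-21:40 (add 4h to convert from UTC-4).
Ximena in UTC: 08:00-15:45, 18:35-20:55, 21:55-22:00 (add 5h to convert from UTC-5).
Viktor in UTC: 08:55-12:25, 14:25-14:30, 17:45-19:35 (add 7h to convert from UTC-7).
Ben in UTC: 09:55-14:15, 18:15-22:00 (add 4h to convert from UTC-4).
Rina ∩ Yuki: 09:35-14:15, 18:35-20:05, 20:25-21:35.
Rina ∩ Yuki ∩ Keanu: 10:05-13:45, 18:40-20:05, 21:10-21:35.
Rina ∩ Yuki ∩ Keanu ∩ Oona: 10:05-13:45, 18:40-20:05, 21:10-21:35.
Rina ∩ Yuki ∩ Keanu ∩ Oona ∩ Ximena: 10:05-13:45, 18:40-20:05.
Rina ∩ Yuki ∩ Keanu ∩ Oona ∩ Ximena ∩ Viktor: 10:05-12:25, 18:40-19:35.
Rina ∩ Yuki ∩ Keanu ∩ Oona ∩ Ximena ∩ Viktor ∩ Ben: 10:05-12:25, 18:40-19:35.

10:05-12:25, 18:40-19:35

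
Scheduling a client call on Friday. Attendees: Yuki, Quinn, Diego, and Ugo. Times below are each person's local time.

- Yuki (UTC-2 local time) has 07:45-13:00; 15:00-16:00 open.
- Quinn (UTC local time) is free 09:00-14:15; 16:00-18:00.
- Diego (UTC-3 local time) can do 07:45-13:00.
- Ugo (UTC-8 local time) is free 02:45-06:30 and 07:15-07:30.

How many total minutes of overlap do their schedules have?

Yuki in UTC: 09:45-15:00, 17:00-18:00 (add 2h to convert from UTC-2).
Quinn in UTC: 09:00-14:15, 16:00-18:00.
Diego in UTC: 10:45-16:00 (add 3h to convert from UTC-3).
Ugo in UTC: 10:45-14:30, 15:15-15:30 (add 8h to convert from UTC-8).
Yuki ∩ Quinn: 09:45-14:15, 17:00-18:00.
Yuki ∩ Quinn ∩ Diego: 10:45-14:15.
Yuki ∩ Quinn ∩ Diego ∩ Ugo: 10:45-14:15.
That's a single block of 210 minutes.

210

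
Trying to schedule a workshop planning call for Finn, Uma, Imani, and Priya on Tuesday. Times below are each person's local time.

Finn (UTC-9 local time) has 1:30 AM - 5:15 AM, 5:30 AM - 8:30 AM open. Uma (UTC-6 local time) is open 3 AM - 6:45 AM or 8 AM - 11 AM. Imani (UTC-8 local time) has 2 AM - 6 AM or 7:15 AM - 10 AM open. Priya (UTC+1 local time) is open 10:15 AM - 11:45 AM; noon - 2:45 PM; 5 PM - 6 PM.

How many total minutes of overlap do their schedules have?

Finn in UTC: 10:30-14:15, 14:30-17:30 (add 9h to convert from UTC-9).
Uma in UTC: 09:00-12:45, 14:00-17:00 (add 6h to convert from UTC-6).
Imani in UTC: 10:00-14:00, 15:15-18:00 (add 8h to convert from UTC-8).
Priya in UTC: 09:15-10:45, 11:00-13:45, 16:00-17:00 (subtract 1h to convert from UTC+1).
Finn ∩ Uma: 10:30-12:45, 14:00-14:15, 14:30-17:00.
Finn ∩ Uma ∩ Imani: 10:30-12:45, 15:15-17:00.
Finn ∩ Uma ∩ Imani ∩ Priya: 10:30-10:45, 11:00-12:45, 16:00-17:00.
Summing the common windows: 15 + 105 + 60 = 180 minutes.

180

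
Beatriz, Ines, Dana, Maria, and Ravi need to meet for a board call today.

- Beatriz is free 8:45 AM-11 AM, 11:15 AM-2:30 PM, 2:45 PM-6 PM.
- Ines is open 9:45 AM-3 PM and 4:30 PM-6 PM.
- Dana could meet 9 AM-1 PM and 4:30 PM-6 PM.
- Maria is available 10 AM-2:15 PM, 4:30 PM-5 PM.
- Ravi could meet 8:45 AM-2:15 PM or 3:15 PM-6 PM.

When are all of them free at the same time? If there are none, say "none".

Beatriz ∩ Ines: 09:45-11:00, 11:15-14:30, 14:45-15:00, 16:30-18:00.
Beatriz ∩ Ines ∩ Dana: 09:45-11:00, 11:15-13:00, 16:30-18:00.
Beatriz ∩ Ines ∩ Dana ∩ Maria: 10:00-11:00, 11:15-13:00, 16:30-17:00.
Beatriz ∩ Ines ∩ Dana ∩ Maria ∩ Ravi: 10:00-11:00, 11:15-13:00, 16:30-17:00.
Those are the intersection windows.

10:00-11:00, 11:15-13:00, 16:30-17:00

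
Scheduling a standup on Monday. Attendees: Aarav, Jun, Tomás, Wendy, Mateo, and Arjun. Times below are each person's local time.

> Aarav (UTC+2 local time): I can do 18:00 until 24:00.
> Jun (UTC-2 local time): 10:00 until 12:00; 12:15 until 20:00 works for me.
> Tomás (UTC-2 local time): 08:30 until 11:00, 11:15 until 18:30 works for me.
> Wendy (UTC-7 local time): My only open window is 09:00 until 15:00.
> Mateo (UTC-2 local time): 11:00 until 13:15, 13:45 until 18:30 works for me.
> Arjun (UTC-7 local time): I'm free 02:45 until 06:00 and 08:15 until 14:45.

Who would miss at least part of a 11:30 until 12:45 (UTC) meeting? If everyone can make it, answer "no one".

Aarav, Jun, Mateo, Wendy

Aarav in UTC: 16:00-22:00 (subtract 2h to convert from UTC+2).
Jun in UTC: 12:00-14:00, 14:15-22:00 (add 2h to convert from UTC-2).
Tomás in UTC: 10:30-13:00, 13:15-20:30 (add 2h to convert from UTC-2).
Wendy in UTC: 16:00-22:00 (add 7h to convert from UTC-7).
Mateo in UTC: 13:00-15:15, 15:45-20:30 (add 2h to convert from UTC-2).
Arjun in UTC: 09:45-13:00, 15:15-21:45 (add 7h to convert from UTC-7).
Aarav: not fully free for 11:30-12:45. Jun: not fully free for 11:30-12:45. Tomás: free for 11:30-12:45. Wendy: not fully free for 11:30-12:45. Mateo: not fully free for 11:30-12:45. Arjun: free for 11:30-12:45.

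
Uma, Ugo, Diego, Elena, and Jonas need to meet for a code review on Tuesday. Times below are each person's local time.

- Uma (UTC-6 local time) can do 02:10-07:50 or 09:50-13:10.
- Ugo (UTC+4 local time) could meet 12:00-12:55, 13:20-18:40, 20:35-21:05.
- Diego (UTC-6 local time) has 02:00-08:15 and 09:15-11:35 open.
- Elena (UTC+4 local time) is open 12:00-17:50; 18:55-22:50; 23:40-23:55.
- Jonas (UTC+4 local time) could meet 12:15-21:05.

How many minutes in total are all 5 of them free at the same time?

340

Uma in UTC: 08:10-13:50, 15:50-19:10 (add 6h to convert from UTC-6).
Ugo in UTC: 08:00-08:55, 09:20-14:40, 16:35-17:05 (subtract 4h to convert from UTC+4).
Diego in UTC: 08:00-14:15, 15:15-17:35 (add 6h to convert from UTC-6).
Elena in UTC: 08:00-13:50, 14:55-18:50, 19:40-19:55 (subtract 4h to convert from UTC+4).
Jonas in UTC: 08:15-17:05 (subtract 4h to convert from UTC+4).
Uma ∩ Ugo: 08:10-08:55, 09:20-13:50, 16:35-17:05.
Uma ∩ Ugo ∩ Diego: 08:10-08:55, 09:20-13:50, 16:35-17:05.
Uma ∩ Ugo ∩ Diego ∩ Elena: 08:10-08:55, 09:20-13:50, 16:35-17:05.
Uma ∩ Ugo ∩ Diego ∩ Elena ∩ Jonas: 08:15-08:55, 09:20-13:50, 16:35-17:05.
Summing the common windows: 40 + 270 + 30 = 340 minutes.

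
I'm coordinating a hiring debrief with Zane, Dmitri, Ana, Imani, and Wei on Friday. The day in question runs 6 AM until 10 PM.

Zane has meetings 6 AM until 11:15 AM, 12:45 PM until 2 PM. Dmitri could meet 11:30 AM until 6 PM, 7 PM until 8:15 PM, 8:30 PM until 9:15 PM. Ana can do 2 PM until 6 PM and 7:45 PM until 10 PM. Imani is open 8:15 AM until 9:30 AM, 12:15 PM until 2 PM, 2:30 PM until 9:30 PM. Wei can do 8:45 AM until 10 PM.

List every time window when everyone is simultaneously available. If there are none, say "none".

Zane free: 11:15-12:45, 14:00-22:00 (invert busy blocks within the working day).
Dmitri free: 11:30-18:00, 19:00-20:15, 20:30-21:15.
Ana free: 14:00-18:00, 19:45-22:00.
Imani free: 08:15-09:30, 12:15-14:00, 14:30-21:30.
Wei free: 08:45-22:00.
Zane ∩ Dmitri: 11:30-12:45, 14:00-18:00, 19:00-20:15, 20:30-21:15.
Zane ∩ Dmitri ∩ Ana: 14:00-18:00, 19:45-20:15, 20:30-21:15.
Zane ∩ Dmitri ∩ Ana ∩ Imani: 14:30-18:00, 19:45-20:15, 20:30-21:15.
Zane ∩ Dmitri ∩ Ana ∩ Imani ∩ Wei: 14:30-18:00, 19:45-20:15, 20:30-21:15.

14:30-18:00, 19:45-20:15, 20:30-21:15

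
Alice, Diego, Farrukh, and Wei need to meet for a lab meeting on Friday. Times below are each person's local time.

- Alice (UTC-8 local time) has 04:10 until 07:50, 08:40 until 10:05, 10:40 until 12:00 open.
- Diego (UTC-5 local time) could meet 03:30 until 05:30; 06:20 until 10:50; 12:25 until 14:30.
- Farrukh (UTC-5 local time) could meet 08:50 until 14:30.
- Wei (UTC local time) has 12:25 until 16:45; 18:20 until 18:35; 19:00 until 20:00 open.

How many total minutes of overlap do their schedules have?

Alice in UTC: 12:10-15:50, 16:40-18:05, 18:40-20:00 (add 8h to convert from UTC-8).
Diego in UTC: 08:30-10:30, 11:20-15:50, 17:25-19:30 (add 5h to convert from UTC-5).
Farrukh in UTC: 13:50-19:30 (add 5h to convert from UTC-5).
Wei in UTC: 12:25-16:45, 18:20-18:35, 19:00-20:00.
Alice ∩ Diego: 12:10-15:50, 17:25-18:05, 18:40-19:30.
Alice ∩ Diego ∩ Farrukh: 13:50-15:50, 17:25-18:05, 18:40-19:30.
Alice ∩ Diego ∩ Farrukh ∩ Wei: 13:50-15:50, 19:00-19:30.
Those are the intersection windows.
Summing the common windows: 120 + 30 = 150 minutes.

150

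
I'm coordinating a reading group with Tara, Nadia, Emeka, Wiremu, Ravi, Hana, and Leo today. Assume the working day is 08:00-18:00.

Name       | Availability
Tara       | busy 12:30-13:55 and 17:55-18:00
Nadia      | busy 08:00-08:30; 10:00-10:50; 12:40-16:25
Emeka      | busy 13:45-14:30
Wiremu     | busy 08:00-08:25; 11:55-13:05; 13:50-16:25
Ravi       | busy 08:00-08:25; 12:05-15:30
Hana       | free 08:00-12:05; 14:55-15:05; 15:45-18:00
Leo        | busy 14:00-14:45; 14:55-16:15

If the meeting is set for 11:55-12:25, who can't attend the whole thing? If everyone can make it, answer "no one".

Hana, Ravi, Wiremu

Tara free: 08:00-12:30, 13:55-17:55 (invert busy blocks within the working day).
Nadia free: 08:30-10:00, 10:50-12:40, 16:25-18:00 (invert busy blocks within the working day).
Emeka free: 08:00-13:45, 14:30-18:00 (invert busy blocks within the working day).
Wiremu free: 08:25-11:55, 13:05-13:50, 16:25-18:00 (invert busy blocks within the working day).
Ravi free: 08:25-12:05, 15:30-18:00 (invert busy blocks within the working day).
Hana free: 08:00-12:05, 14:55-15:05, 15:45-18:00.
Leo free: 08:00-14:00, 14:45-14:55, 16:15-18:00 (invert busy blocks within the working day).
Tara: free for 11:55-12:25. Nadia: free for 11:55-12:25. Emeka: free for 11:55-12:25. Wiremu: not fully free for 11:55-12:25. Ravi: not fully free for 11:55-12:25. Hana: not fully free for 11:55-12:25. Leo: free for 11:55-12:25.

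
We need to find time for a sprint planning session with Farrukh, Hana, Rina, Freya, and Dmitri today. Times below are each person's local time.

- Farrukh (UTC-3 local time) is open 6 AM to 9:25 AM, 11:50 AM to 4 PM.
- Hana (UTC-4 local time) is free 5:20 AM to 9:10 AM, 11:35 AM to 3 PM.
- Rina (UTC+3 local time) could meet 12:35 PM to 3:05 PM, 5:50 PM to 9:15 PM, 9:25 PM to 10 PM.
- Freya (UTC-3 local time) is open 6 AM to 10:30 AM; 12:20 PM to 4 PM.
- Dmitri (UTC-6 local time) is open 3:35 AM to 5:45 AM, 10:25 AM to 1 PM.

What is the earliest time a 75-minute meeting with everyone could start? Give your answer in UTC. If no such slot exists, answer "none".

Farrukh in UTC: 09:00-12:25, 14:50-19:00 (add 3h to convert from UTC-3).
Hana in UTC: 09:20-13:10, 15:35-19:00 (add 4h to convert from UTC-4).
Rina in UTC: 09:35-12:05, 14:50-18:15, 18:25-19:00 (subtract 3h to convert from UTC+3).
Freya in UTC: 09:00-13:30, 15:20-19:00 (add 3h to convert from UTC-3).
Dmitri in UTC: 09:35-11:45, 16:25-19:00 (add 6h to convert from UTC-6).
Farrukh ∩ Hana: 09:20-12:25, 15:35-19:00.
Farrukh ∩ Hana ∩ Rina: 09:35-12:05, 15:35-18:15, 18:25-19:00.
Farrukh ∩ Hana ∩ Rina ∩ Freya: 09:35-12:05, 15:35-18:15, 18:25-19:00.
Farrukh ∩ Hana ∩ Rina ∩ Freya ∩ Dmitri: 09:35-11:45, 16:25-18:15, 18:25-19:00.
The first common window of at least 75 minutes is 09:35-11:45, so the earliest start is 09:35.

09:35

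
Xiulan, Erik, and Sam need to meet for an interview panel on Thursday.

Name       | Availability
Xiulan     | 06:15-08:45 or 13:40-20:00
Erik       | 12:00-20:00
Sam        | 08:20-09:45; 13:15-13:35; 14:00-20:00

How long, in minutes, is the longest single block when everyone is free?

Xiulan ∩ Erik: 13:40-20:00.
Xiulan ∩ Erik ∩ Sam: 14:00-20:00.
Those are the intersection windows.
The longest is 14:00-20:00 at 360 minutes.

360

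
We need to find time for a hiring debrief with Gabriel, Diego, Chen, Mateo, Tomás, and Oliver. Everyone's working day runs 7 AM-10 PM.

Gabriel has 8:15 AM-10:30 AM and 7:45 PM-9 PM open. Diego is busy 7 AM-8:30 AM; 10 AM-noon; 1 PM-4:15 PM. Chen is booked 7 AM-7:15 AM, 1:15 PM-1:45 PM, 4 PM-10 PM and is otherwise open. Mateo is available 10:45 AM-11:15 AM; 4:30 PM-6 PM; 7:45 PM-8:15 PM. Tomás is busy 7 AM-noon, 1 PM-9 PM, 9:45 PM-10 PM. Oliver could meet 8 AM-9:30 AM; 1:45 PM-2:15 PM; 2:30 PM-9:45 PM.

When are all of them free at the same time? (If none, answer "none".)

Gabriel free: 08:15-10:30, 19:45-21:00.
Diego free: 08:30-10:00, 12:00-13:00, 16:15-22:00 (invert busy blocks within the working day).
Chen free: 07:15-13:15, 13:45-16:00 (invert busy blocks within the working day).
Mateo free: 10:45-11:15, 16:30-18:00, 19:45-20:15.
Tomás free: 12:00-13:00, 21:00-21:45 (invert busy blocks within the working day).
Oliver free: 08:00-09:30, 13:45-14:15, 14:30-21:45.
Gabriel ∩ Diego: 08:30-10:00, 19:45-21:00.
Gabriel ∩ Diego ∩ Chen: 08:30-10:00.
Gabriel ∩ Diego ∩ Chen ∩ Mateo: ∅.
Gabriel ∩ Diego ∩ Chen ∩ Mateo ∩ Tomás: ∅.
Gabriel ∩ Diego ∩ Chen ∩ Mateo ∩ Tomás ∩ Oliver: ∅.
There is no time when everyone is free.

none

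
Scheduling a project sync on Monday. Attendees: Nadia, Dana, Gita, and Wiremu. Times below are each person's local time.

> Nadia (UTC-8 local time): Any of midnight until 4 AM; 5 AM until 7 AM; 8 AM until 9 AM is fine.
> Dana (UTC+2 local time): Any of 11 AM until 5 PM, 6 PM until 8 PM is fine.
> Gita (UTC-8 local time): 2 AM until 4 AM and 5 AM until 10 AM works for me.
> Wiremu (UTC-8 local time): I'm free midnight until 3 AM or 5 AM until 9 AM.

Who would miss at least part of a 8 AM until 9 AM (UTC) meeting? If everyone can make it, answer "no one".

Dana, Gita

Nadia in UTC: 08:00-12:00, 13:00-15:00, 16:00-17:00 (add 8h to convert from UTC-8).
Dana in UTC: 09:00-15:00, 16:00-18:00 (subtract 2h to convert from UTC+2).
Gita in UTC: 10:00-12:00, 13:00-18:00 (add 8h to convert from UTC-8).
Wiremu in UTC: 08:00-11:00, 13:00-17:00 (add 8h to convert from UTC-8).
Nadia: free for 08:00-09:00. Dana: not fully free for 08:00-09:00. Gita: not fully free for 08:00-09:00. Wiremu: free for 08:00-09:00.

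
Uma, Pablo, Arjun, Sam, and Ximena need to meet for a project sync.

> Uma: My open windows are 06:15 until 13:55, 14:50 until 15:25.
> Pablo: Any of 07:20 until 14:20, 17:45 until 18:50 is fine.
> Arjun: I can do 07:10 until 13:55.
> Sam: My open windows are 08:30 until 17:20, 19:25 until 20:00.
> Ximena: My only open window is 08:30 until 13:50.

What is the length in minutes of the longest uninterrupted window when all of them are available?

320

Uma ∩ Pablo: 07:20-13:55.
Uma ∩ Pablo ∩ Arjun: 07:20-13:55.
Uma ∩ Pablo ∩ Arjun ∩ Sam: 08:30-13:55.
Uma ∩ Pablo ∩ Arjun ∩ Sam ∩ Ximena: 08:30-13:50.
Those are the intersection windows.
The longest is 08:30-13:50 at 320 minutes.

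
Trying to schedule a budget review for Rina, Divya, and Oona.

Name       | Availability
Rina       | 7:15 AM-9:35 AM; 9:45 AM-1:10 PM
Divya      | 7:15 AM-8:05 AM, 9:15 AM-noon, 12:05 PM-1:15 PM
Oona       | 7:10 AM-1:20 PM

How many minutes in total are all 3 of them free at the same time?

Rina ∩ Divya: 07:15-08:05, 09:15-09:35, 09:45-12:00, 12:05-13:10.
Rina ∩ Divya ∩ Oona: 07:15-08:05, 09:15-09:35, 09:45-12:00, 12:05-13:10.
Summing the common windows: 50 + 20 + 135 + 65 = 270 minutes.

270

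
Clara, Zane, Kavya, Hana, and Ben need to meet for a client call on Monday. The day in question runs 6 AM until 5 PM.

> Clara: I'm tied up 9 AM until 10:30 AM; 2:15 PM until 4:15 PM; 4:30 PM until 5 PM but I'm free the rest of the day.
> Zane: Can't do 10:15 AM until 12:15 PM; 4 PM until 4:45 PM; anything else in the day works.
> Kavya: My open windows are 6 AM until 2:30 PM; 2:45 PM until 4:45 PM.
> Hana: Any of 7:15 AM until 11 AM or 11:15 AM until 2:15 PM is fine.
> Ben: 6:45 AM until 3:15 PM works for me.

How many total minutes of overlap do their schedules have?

Clara free: 06:00-09:00, 10:30-14:15, 16:15-16:30 (invert busy blocks within the working day).
Zane free: 06:00-10:15, 12:15-16:00, 16:45-17:00 (invert busy blocks within the working day).
Kavya free: 06:00-14:30, 14:45-16:45.
Hana free: 07:15-11:00, 11:15-14:15.
Ben free: 06:45-15:15.
Clara ∩ Zane: 06:00-09:00, 12:15-14:15.
Clara ∩ Zane ∩ Kavya: 06:00-09:00, 12:15-14:15.
Clara ∩ Zane ∩ Kavya ∩ Hana: 07:15-09:00, 12:15-14:15.
Clara ∩ Zane ∩ Kavya ∩ Hana ∩ Ben: 07:15-09:00, 12:15-14:15.
Summing the common windows: 105 + 120 = 225 minutes.

225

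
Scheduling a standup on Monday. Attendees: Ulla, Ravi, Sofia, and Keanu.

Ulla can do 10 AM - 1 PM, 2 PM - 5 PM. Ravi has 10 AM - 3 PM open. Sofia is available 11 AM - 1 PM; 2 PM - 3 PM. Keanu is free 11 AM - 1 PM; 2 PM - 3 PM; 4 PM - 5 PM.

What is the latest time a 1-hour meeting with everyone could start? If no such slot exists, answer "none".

Ulla ∩ Ravi: 10:00-13:00, 14:00-15:00.
Ulla ∩ Ravi ∩ Sofia: 11:00-13:00, 14:00-15:00.
Ulla ∩ Ravi ∩ Sofia ∩ Keanu: 11:00-13:00, 14:00-15:00.
The last common window of at least 60 minutes is 14:00-15:00; a 60-minute meeting can start as late as 14:00 and still end by 15:00.

14:00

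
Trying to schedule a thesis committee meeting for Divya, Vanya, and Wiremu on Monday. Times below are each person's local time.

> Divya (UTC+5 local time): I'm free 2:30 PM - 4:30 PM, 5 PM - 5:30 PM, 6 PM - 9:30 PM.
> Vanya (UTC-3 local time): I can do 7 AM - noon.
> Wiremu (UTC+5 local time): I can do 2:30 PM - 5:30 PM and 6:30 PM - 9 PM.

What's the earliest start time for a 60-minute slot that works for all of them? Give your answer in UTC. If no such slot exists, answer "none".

Divya in UTC: 09:30-11:30, 12:00-12:30, 13:00-16:30 (subtract 5h to convert from UTC+5).
Vanya in UTC: 10:00-15:00 (add 3h to convert from UTC-3).
Wiremu in UTC: 09:30-12:30, 13:30-16:00 (subtract 5h to convert from UTC+5).
Divya ∩ Vanya: 10:00-11:30, 12:00-12:30, 13:00-15:00.
Divya ∩ Vanya ∩ Wiremu: 10:00-11:30, 12:00-12:30, 13:30-15:00.
Those are the intersection windows.
The first common window of at least 60 minutes is 10:00-11:30, so the earliest start is 10:00.

10:00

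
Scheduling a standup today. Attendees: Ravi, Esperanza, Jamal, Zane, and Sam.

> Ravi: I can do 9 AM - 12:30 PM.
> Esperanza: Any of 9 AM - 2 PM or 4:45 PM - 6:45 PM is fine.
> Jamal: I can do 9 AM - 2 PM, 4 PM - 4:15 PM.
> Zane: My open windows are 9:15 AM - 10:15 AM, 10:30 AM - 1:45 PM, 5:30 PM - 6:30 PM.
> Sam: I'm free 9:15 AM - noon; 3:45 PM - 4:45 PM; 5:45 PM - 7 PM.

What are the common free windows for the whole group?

09:15-10:15, 10:30-12:00

Ravi ∩ Esperanza: 09:00-12:30.
Ravi ∩ Esperanza ∩ Jamal: 09:00-12:30.
Ravi ∩ Esperanza ∩ Jamal ∩ Zane: 09:15-10:15, 10:30-12:30.
Ravi ∩ Esperanza ∩ Jamal ∩ Zane ∩ Sam: 09:15-10:15, 10:30-12:00.
Those are the intersection windows.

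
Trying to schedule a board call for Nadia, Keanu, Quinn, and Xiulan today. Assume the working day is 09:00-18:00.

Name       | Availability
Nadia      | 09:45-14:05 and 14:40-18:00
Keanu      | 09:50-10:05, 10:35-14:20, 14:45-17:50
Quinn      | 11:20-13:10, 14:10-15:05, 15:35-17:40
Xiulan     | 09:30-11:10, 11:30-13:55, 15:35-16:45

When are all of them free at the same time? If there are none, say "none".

11:30-13:10, 15:35-16:45

Nadia ∩ Keanu: 09:50-10:05, 10:35-14:05, 14:45-17:50.
Nadia ∩ Keanu ∩ Quinn: 11:20-13:10, 14:45-15:05, 15:35-17:40.
Nadia ∩ Keanu ∩ Quinn ∩ Xiulan: 11:30-13:10, 15:35-16:45.
So the common availability across everyone is 11:30-13:10, 15:35-16:45.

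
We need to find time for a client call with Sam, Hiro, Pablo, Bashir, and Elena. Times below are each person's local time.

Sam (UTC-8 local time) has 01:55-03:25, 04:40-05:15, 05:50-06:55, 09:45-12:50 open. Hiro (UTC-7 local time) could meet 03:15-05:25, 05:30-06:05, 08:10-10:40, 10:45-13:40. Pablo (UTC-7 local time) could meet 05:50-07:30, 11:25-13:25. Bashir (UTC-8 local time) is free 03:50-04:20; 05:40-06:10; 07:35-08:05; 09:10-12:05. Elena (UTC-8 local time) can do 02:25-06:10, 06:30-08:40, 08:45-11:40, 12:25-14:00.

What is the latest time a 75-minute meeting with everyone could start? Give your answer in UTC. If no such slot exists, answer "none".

Sam in UTC: 09:55-11:25, 12:40-13:15, 13:50-14:55, 17:45-20:50 (add 8h to convert from UTC-8).
Hiro in UTC: 10:15-12:25, 12:30-13:05, 15:10-17:40, 17:45-20:40 (add 7h to convert from UTC-7).
Pablo in UTC: 12:50-14:30, 18:25-20:25 (add 7h to convert from UTC-7).
Bashir in UTC: 11:50-12:20, 13:40-14:10, 15:35-16:05, 17:10-20:05 (add 8h to convert from UTC-8).
Elena in UTC: 10:25-14:10, 14:30-16:40, 16:45-19:40, 20:25-22:00 (add 8h to convert from UTC-8).
Sam ∩ Hiro: 10:15-11:25, 12:40-13:05, 17:45-20:40.
Sam ∩ Hiro ∩ Pablo: 12:50-13:05, 18:25-20:25.
Sam ∩ Hiro ∩ Pablo ∩ Bashir: 18:25-20:05.
Sam ∩ Hiro ∩ Pablo ∩ Bashir ∩ Elena: 18:25-19:40.
The last common window of at least 75 minutes is 18:25-19:40; a 75-minute meeting can start as late as 18:25 and still end by 19:40.

18:25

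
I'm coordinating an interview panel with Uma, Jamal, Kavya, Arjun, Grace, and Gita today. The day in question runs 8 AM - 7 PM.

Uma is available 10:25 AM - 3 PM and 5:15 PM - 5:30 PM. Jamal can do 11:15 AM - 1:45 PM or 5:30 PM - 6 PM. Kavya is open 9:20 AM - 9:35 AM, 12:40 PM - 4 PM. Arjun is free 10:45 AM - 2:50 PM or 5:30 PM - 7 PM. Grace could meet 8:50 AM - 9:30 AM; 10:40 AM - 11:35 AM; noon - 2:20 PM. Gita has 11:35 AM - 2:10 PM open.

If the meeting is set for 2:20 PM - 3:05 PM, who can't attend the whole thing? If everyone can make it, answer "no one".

Arjun, Gita, Grace, Jamal, Uma

Uma: not fully free for 14:20-15:05. Jamal: not fully free for 14:20-15:05. Kavya: free for 14:20-15:05. Arjun: not fully free for 14:20-15:05. Grace: not fully free for 14:20-15:05. Gita: not fully free for 14:20-15:05.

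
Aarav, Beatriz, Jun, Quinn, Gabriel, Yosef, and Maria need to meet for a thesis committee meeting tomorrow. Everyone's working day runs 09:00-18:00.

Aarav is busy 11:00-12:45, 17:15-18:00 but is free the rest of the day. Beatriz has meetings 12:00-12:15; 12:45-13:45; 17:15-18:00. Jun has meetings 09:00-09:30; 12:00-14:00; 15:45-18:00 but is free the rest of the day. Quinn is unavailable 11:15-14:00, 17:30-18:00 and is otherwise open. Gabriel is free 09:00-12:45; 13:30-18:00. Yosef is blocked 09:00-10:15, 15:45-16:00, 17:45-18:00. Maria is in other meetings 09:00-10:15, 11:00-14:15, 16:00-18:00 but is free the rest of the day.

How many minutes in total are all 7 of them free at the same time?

135

Aarav free: 09:00-11:00, 12:45-17:15 (invert busy blocks within the working day).
Beatriz free: 09:00-12:00, 12:15-12:45, 13:45-17:15 (invert busy blocks within the working day).
Jun free: 09:30-12:00, 14:00-15:45 (invert busy blocks within the working day).
Quinn free: 09:00-11:15, 14:00-17:30 (invert busy blocks within the working day).
Gabriel free: 09:00-12:45, 13:30-18:00.
Yosef free: 10:15-15:45, 16:00-17:45 (invert busy blocks within the working day).
Maria free: 10:15-11:00, 14:15-16:00 (invert busy blocks within the working day).
Aarav ∩ Beatriz: 09:00-11:00, 13:45-17:15.
Aarav ∩ Beatriz ∩ Jun: 09:30-11:00, 14:00-15:45.
Aarav ∩ Beatriz ∩ Jun ∩ Quinn: 09:30-11:00, 14:00-15:45.
Aarav ∩ Beatriz ∩ Jun ∩ Quinn ∩ Gabriel: 09:30-11:00, 14:00-15:45.
Aarav ∩ Beatriz ∩ Jun ∩ Quinn ∩ Gabriel ∩ Yosef: 10:15-11:00, 14:00-15:45.
Aarav ∩ Beatriz ∩ Jun ∩ Quinn ∩ Gabriel ∩ Yosef ∩ Maria: 10:15-11:00, 14:15-15:45.
Those are the intersection windows.
Summing the common windows: 45 + 90 = 135 minutes.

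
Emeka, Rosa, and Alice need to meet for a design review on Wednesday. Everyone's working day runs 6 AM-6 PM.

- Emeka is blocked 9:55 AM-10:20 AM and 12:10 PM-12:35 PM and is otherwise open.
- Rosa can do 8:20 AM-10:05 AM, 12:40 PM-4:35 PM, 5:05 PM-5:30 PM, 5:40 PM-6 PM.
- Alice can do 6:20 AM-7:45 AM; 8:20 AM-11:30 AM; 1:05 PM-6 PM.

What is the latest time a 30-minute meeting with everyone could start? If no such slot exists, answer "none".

16:05

Emeka free: 06:00-09:55, 10:20-12:10, 12:35-18:00 (invert busy blocks within the working day).
Rosa free: 08:20-10:05, 12:40-16:35, 17:05-17:30, 17:40-18:00.
Alice free: 06:20-07:45, 08:20-11:30, 13:05-18:00.
Emeka ∩ Rosa: 08:20-09:55, 12:40-16:35, 17:05-17:30, 17:40-18:00.
Emeka ∩ Rosa ∩ Alice: 08:20-09:55, 13:05-16:35, 17:05-17:30, 17:40-18:00.
The last common window of at least 30 minutes is 13:05-16:35; a 30-minute meeting can start as late as 16:05 and still end by 16:35.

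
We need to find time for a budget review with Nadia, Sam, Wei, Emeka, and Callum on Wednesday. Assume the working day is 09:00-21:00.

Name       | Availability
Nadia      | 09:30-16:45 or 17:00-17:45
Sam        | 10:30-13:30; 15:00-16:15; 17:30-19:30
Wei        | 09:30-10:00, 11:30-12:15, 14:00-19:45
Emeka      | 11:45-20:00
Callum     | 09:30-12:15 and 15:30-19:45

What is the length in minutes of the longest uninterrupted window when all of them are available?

45

Nadia ∩ Sam: 10:30-13:30, 15:00-16:15, 17:30-17:45.
Nadia ∩ Sam ∩ Wei: 11:30-12:15, 15:00-16:15, 17:30-17:45.
Nadia ∩ Sam ∩ Wei ∩ Emeka: 11:45-12:15, 15:00-16:15, 17:30-17:45.
Nadia ∩ Sam ∩ Wei ∩ Emeka ∩ Callum: 11:45-12:15, 15:30-16:15, 17:30-17:45.
So the common availability across everyone is 11:45-12:15, 15:30-16:15, 17:30-17:45.
The longest is 15:30-16:15 at 45 minutes.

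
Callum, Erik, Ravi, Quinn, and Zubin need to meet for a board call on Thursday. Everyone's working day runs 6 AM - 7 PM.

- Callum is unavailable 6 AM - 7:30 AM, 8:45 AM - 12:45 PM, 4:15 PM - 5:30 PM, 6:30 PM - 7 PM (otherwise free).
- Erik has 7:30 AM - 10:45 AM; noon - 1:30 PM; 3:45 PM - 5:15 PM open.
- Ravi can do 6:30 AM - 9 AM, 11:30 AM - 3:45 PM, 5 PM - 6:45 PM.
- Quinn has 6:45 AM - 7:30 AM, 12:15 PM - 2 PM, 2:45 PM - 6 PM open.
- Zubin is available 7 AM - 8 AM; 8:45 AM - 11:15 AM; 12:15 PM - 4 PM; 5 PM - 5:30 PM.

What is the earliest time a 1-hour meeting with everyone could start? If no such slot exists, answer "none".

none

Callum free: 07:30-08:45, 12:45-16:15, 17:30-18:30 (invert busy blocks within the working day).
Erik free: 07:30-10:45, 12:00-13:30, 15:45-17:15.
Ravi free: 06:30-09:00, 11:30-15:45, 17:00-18:45.
Quinn free: 06:45-07:30, 12:15-14:00, 14:45-18:00.
Zubin free: 07:00-08:00, 08:45-11:15, 12:15-16:00, 17:00-17:30.
Callum ∩ Erik: 07:30-08:45, 12:45-13:30, 15:45-16:15.
Callum ∩ Erik ∩ Ravi: 07:30-08:45, 12:45-13:30.
Callum ∩ Erik ∩ Ravi ∩ Quinn: 12:45-13:30.
Callum ∩ Erik ∩ Ravi ∩ Quinn ∩ Zubin: 12:45-13:30.
Those are the intersection windows.
No common window is at least 60 minutes long.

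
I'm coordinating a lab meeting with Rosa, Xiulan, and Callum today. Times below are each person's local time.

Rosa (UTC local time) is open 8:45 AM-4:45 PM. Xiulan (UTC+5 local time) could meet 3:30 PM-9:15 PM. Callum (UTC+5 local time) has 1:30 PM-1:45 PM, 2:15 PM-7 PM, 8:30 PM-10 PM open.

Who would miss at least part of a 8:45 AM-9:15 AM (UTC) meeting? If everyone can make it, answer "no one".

Callum, Xiulan

Rosa in UTC: 08:45-16:45.
Xiulan in UTC: 10:30-16:15 (subtract 5h to convert from UTC+5).
Callum in UTC: 08:30-08:45, 09:15-14:00, 15:30-17:00 (subtract 5h to convert from UTC+5).
Rosa: free for 08:45-09:15. Xiulan: not fully free for 08:45-09:15. Callum: not fully free for 08:45-09:15.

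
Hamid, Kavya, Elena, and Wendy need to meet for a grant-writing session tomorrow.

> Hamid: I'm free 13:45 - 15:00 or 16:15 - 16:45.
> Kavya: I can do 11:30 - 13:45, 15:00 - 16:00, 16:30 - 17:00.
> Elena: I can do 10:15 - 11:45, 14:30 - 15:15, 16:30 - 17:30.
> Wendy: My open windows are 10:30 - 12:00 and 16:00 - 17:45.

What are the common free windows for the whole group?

16:30-16:45

Hamid ∩ Kavya: 16:30-16:45.
Hamid ∩ Kavya ∩ Elena: 16:30-16:45.
Hamid ∩ Kavya ∩ Elena ∩ Wendy: 16:30-16:45.
Those are the intersection windows.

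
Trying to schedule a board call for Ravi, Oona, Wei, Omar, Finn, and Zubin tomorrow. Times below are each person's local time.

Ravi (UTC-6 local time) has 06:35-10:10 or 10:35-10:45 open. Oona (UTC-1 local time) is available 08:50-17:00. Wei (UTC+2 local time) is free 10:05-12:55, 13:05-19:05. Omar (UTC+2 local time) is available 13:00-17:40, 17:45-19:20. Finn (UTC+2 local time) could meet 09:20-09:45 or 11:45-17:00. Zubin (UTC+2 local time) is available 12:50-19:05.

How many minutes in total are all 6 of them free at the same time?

Ravi in UTC: 12:35-16:10, 16:35-16:45 (add 6h to convert from UTC-6).
Oona in UTC: 09:50-18:00 (add 1h to convert from UTC-1).
Wei in UTC: 08:05-10:55, 11:05-17:05 (subtract 2h to convert from UTC+2).
Omar in UTC: 11:00-15:40, 15:45-17:20 (subtract 2h to convert from UTC+2).
Finn in UTC: 07:20-07:45, 09:45-15:00 (subtract 2h to convert from UTC+2).
Zubin in UTC: 10:50-17:05 (subtract 2h to convert from UTC+2).
Ravi ∩ Oona: 12:35-16:10, 16:35-16:45.
Ravi ∩ Oona ∩ Wei: 12:35-16:10, 16:35-16:45.
Ravi ∩ Oona ∩ Wei ∩ Omar: 12:35-15:40, 15:45-16:10, 16:35-16:45.
Ravi ∩ Oona ∩ Wei ∩ Omar ∩ Finn: 12:35-15:00.
Ravi ∩ Oona ∩ Wei ∩ Omar ∩ Finn ∩ Zubin: 12:35-15:00.
That's a single block of 145 minutes.

145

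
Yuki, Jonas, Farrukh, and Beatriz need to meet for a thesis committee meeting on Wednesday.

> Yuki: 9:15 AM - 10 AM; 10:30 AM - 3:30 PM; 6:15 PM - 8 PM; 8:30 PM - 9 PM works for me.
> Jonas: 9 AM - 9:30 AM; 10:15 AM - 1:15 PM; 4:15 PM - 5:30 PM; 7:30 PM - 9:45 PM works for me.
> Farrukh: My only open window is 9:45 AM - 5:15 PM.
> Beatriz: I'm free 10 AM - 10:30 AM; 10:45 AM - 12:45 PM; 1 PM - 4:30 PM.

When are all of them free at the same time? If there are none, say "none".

Yuki ∩ Jonas: 09:15-09:30, 10:30-13:15, 19:30-20:00, 20:30-21:00.
Yuki ∩ Jonas ∩ Farrukh: 10:30-13:15.
Yuki ∩ Jonas ∩ Farrukh ∩ Beatriz: 10:45-12:45, 13:00-13:15.

10:45-12:45, 13:00-13:15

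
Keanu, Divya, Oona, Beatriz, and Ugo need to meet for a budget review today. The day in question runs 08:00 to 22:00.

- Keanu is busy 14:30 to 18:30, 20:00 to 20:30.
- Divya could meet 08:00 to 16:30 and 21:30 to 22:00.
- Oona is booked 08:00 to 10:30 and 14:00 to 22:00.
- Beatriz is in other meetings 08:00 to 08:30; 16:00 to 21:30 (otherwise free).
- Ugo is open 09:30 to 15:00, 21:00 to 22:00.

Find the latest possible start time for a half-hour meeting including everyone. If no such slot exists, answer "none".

13:30

Keanu free: 08:00-14:30, 18:30-20:00, 20:30-22:00 (invert busy blocks within the working day).
Divya free: 08:00-16:30, 21:30-22:00.
Oona free: 10:30-14:00 (invert busy blocks within the working day).
Beatriz free: 08:30-16:00, 21:30-22:00 (invert busy blocks within the working day).
Ugo free: 09:30-15:00, 21:00-22:00.
Keanu ∩ Divya: 08:00-14:30, 21:30-22:00.
Keanu ∩ Divya ∩ Oona: 10:30-14:00.
Keanu ∩ Divya ∩ Oona ∩ Beatriz: 10:30-14:00.
Keanu ∩ Divya ∩ Oona ∩ Beatriz ∩ Ugo: 10:30-14:00.
The last common window of at least 30 minutes is 10:30-14:00; a 30-minute meeting can start as late as 13:30 and still end by 14:00.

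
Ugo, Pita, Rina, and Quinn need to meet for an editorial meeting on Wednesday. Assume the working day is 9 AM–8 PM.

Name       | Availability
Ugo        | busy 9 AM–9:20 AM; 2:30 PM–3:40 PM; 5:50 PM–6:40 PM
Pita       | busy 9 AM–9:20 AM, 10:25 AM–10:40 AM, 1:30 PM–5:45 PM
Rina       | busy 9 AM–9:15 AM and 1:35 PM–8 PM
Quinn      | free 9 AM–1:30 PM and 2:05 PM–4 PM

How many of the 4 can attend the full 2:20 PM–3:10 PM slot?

Ugo free: 09:20-14:30, 15:40-17:50, 18:40-20:00 (invert busy blocks within the working day).
Pita free: 09:20-10:25, 10:40-13:30, 17:45-20:00 (invert busy blocks within the working day).
Rina free: 09:15-13:35 (invert busy blocks within the working day).
Quinn free: 09:00-13:30, 14:05-16:00.
Quinn can make the full 14:20-15:10 slot — that's 1.

1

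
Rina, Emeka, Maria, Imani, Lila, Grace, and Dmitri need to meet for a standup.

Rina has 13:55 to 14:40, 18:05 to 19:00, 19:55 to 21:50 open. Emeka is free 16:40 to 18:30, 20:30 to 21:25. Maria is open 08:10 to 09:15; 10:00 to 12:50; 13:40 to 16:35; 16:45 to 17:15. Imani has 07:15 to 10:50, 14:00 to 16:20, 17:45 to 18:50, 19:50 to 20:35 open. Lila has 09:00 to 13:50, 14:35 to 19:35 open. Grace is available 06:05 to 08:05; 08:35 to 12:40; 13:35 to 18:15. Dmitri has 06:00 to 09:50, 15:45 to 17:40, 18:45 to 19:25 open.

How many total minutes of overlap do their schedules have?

0

Rina ∩ Emeka: 18:05-18:30, 20:30-21:25.
Rina ∩ Emeka ∩ Maria: ∅.
Rina ∩ Emeka ∩ Maria ∩ Imani: ∅.
Rina ∩ Emeka ∩ Maria ∩ Imani ∩ Lila: ∅.
Rina ∩ Emeka ∩ Maria ∩ Imani ∩ Lila ∩ Grace: ∅.
Rina ∩ Emeka ∩ Maria ∩ Imani ∩ Lila ∩ Grace ∩ Dmitri: ∅.
There is no time when everyone is free.
There is no common window, so the total is 0 minutes.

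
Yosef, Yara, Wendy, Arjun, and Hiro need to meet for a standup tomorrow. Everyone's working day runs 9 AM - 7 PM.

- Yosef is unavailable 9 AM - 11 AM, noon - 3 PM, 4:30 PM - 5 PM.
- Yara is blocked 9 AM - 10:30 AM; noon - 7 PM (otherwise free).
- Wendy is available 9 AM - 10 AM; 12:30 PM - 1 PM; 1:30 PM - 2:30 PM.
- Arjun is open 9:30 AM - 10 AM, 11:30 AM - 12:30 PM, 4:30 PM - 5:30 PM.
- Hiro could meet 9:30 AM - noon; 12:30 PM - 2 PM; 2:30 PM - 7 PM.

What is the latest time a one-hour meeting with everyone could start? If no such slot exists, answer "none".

Yosef free: 11:00-12:00, 15:00-16:30, 17:00-19:00 (invert busy blocks within the working day).
Yara free: 10:30-12:00 (invert busy blocks within the working day).
Wendy free: 09:00-10:00, 12:30-13:00, 13:30-14:30.
Arjun free: 09:30-10:00, 11:30-12:30, 16:30-17:30.
Hiro free: 09:30-12:00, 12:30-14:00, 14:30-19:00.
Yosef ∩ Yara: 11:00-12:00.
Yosef ∩ Yara ∩ Wendy: ∅.
Yosef ∩ Yara ∩ Wendy ∩ Arjun: ∅.
Yosef ∩ Yara ∩ Wendy ∩ Arjun ∩ Hiro: ∅.
There is no time when everyone is free.
No common window is at least 60 minutes long.

none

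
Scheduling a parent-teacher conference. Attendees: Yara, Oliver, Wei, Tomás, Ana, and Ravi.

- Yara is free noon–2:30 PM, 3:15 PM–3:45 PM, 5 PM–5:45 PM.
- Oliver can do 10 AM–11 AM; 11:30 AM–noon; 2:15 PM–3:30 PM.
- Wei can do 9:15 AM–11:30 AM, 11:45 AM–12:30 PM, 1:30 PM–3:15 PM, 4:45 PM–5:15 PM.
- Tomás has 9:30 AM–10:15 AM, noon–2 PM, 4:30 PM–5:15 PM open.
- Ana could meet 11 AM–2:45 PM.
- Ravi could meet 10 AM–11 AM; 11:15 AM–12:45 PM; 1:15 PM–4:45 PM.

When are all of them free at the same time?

none

Yara ∩ Oliver: 14:15-14:30, 15:15-15:30.
Yara ∩ Oliver ∩ Wei: 14:15-14:30.
Yara ∩ Oliver ∩ Wei ∩ Tomás: ∅.
Yara ∩ Oliver ∩ Wei ∩ Tomás ∩ Ana: ∅.
Yara ∩ Oliver ∩ Wei ∩ Tomás ∩ Ana ∩ Ravi: ∅.
There is no time when everyone is free.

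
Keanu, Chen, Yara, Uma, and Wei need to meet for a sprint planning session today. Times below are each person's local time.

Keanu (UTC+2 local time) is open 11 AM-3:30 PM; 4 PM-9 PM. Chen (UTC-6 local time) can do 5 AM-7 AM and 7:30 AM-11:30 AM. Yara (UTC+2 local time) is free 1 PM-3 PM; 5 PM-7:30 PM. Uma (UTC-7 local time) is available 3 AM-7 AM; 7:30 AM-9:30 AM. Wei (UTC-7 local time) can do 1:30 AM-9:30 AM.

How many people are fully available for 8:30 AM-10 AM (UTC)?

1

Keanu in UTC: 09:00-13:30, 14:00-19:00 (subtract 2h to convert from UTC+2).
Chen in UTC: 11:00-13:00, 13:30-17:30 (add 6h to convert from UTC-6).
Yara in UTC: 11:00-13:00, 15:00-17:30 (subtract 2h to convert from UTC+2).
Uma in UTC: 10:00-14:00, 14:30-16:30 (add 7h to convert from UTC-7).
Wei in UTC: 08:30-16:30 (add 7h to convert from UTC-7).
Wei can make the full 08:30-10:00 slot — that's 1.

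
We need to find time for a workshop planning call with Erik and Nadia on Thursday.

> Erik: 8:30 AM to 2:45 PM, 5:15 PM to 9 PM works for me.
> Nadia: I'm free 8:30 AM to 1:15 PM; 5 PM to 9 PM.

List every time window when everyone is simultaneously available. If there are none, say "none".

08:30-13:15, 17:15-21:00

Erik ∩ Nadia: 08:30-13:15, 17:15-21:00.
So the common availability across everyone is 08:30-13:15, 17:15-21:00.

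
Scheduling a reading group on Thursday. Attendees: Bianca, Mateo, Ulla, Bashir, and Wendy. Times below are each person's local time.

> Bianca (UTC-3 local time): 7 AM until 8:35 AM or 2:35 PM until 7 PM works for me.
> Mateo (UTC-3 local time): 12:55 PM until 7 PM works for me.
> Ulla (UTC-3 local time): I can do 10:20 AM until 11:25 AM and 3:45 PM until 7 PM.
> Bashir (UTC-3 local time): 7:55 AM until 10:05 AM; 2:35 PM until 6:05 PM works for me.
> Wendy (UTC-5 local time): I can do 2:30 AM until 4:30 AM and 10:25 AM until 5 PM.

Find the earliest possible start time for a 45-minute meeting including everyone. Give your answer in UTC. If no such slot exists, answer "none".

18:45

Bianca in UTC: 10:00-11:35, 17:35-22:00 (add 3h to convert from UTC-3).
Mateo in UTC: 15:55-22:00 (add 3h to convert from UTC-3).
Ulla in UTC: 13:20-14:25, 18:45-22:00 (add 3h to convert from UTC-3).
Bashir in UTC: 10:55-13:05, 17:35-21:05 (add 3h to convert from UTC-3).
Wendy in UTC: 07:30-09:30, 15:25-22:00 (add 5h to convert from UTC-5).
Bianca ∩ Mateo: 17:35-22:00.
Bianca ∩ Mateo ∩ Ulla: 18:45-22:00.
Bianca ∩ Mateo ∩ Ulla ∩ Bashir: 18:45-21:05.
Bianca ∩ Mateo ∩ Ulla ∩ Bashir ∩ Wendy: 18:45-21:05.
So the common availability across everyone is 18:45-21:05.
The first common window of at least 45 minutes is 18:45-21:05, so the earliest start is 18:45.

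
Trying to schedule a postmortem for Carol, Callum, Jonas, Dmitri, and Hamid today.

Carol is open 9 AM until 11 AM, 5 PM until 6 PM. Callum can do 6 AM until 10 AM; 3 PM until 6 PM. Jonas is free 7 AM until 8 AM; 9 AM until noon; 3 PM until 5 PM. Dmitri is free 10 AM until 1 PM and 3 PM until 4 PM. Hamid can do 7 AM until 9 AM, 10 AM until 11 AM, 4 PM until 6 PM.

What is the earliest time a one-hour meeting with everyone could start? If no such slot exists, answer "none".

Carol ∩ Callum: 09:00-10:00, 17:00-18:00.
Carol ∩ Callum ∩ Jonas: 09:00-10:00.
Carol ∩ Callum ∩ Jonas ∩ Dmitri: ∅.
Carol ∩ Callum ∩ Jonas ∩ Dmitri ∩ Hamid: ∅.
There is no time when everyone is free.
No common window is at least 60 minutes long.

none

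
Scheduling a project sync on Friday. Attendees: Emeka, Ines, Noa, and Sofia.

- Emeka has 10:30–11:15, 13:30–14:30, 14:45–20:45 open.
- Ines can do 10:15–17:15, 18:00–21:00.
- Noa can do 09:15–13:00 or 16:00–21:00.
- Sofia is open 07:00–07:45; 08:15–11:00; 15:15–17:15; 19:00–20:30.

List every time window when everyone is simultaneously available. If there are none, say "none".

Emeka ∩ Ines: 10:30-11:15, 13:30-14:30, 14:45-17:15, 18:00-20:45.
Emeka ∩ Ines ∩ Noa: 10:30-11:15, 16:00-17:15, 18:00-20:45.
Emeka ∩ Ines ∩ Noa ∩ Sofia: 10:30-11:00, 16:00-17:15, 19:00-20:30.

10:30-11:00, 16:00-17:15, 19:00-20:30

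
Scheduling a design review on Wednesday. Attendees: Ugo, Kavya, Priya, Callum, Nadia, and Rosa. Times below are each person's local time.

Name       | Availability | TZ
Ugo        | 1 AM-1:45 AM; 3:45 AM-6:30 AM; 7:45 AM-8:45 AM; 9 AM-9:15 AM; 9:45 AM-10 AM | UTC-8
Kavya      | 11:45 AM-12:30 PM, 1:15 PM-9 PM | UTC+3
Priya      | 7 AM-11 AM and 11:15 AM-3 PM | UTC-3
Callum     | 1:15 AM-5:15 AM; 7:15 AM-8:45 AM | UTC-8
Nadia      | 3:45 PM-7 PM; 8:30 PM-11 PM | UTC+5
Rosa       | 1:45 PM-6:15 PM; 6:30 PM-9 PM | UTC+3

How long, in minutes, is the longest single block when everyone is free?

90

Ugo in UTC: 09:00-09:45, 11:45-14:30, 15:45-16:45, 17:00-17:15, 17:45-18:00 (add 8h to convert from UTC-8).
Kavya in UTC: 08:45-09:30, 10:15-18:00 (subtract 3h to convert from UTC+3).
Priya in UTC: 10:00-14:00, 14:15-18:00 (add 3h to convert from UTC-3).
Callum in UTC: 09:15-13:15, 15:15-16:45 (add 8h to convert from UTC-8).
Nadia in UTC: 10:45-14:00, 15:30-18:00 (subtract 5h to convert from UTC+5).
Rosa in UTC: 10:45-15:15, 15:30-18:00 (subtract 3h to convert from UTC+3).
Ugo ∩ Kavya: 09:00-09:30, 11:45-14:30, 15:45-16:45, 17:00-17:15, 17:45-18:00.
Ugo ∩ Kavya ∩ Priya: 11:45-14:00, 14:15-14:30, 15:45-16:45, 17:00-17:15, 17:45-18:00.
Ugo ∩ Kavya ∩ Priya ∩ Callum: 11:45-13:15, 15:45-16:45.
Ugo ∩ Kavya ∩ Priya ∩ Callum ∩ Nadia: 11:45-13:15, 15:45-16:45.
Ugo ∩ Kavya ∩ Priya ∩ Callum ∩ Nadia ∩ Rosa: 11:45-13:15, 15:45-16:45.
The longest is 11:45-13:15 at 90 minutes.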